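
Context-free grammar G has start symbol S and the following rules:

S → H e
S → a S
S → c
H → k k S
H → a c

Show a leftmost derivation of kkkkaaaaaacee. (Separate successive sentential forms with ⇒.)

S ⇒ He ⇒ kkSe ⇒ kkHee ⇒ kkkkSee ⇒ kkkkaSee ⇒ kkkkaaSee ⇒ kkkkaaaSee ⇒ kkkkaaaaSee ⇒ kkkkaaaaaSee ⇒ kkkkaaaaaaSee ⇒ kkkkaaaaaacee

S ⇒ He   [S → H e]
He ⇒ kkSe   [H → k k S]
kkSe ⇒ kkHee   [S → H e]
kkHee ⇒ kkkkSee   [H → k k S]
kkkkSee ⇒ kkkkaSee   [S → a S]
kkkkaSee ⇒ kkkkaaSee   [S → a S]
kkkkaaSee ⇒ kkkkaaaSee   [S → a S]
kkkkaaaSee ⇒ kkkkaaaaSee   [S → a S]
kkkkaaaaSee ⇒ kkkkaaaaaSee   [S → a S]
kkkkaaaaaSee ⇒ kkkkaaaaaaSee   [S → a S]
kkkkaaaaaaSee ⇒ kkkkaaaaaacee   [S → c]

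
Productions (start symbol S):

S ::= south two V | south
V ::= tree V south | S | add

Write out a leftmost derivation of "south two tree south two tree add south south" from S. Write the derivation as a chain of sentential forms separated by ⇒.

S ⇒ south two V ⇒ south two tree V south ⇒ south two tree S south ⇒ south two tree south two V south ⇒ south two tree south two tree V south south ⇒ south two tree south two tree add south south

S ⇒ south two V   [S ::= south two V]
south two V ⇒ south two tree V south   [V ::= tree V south]
south two tree V south ⇒ south two tree S south   [V ::= S]
south two tree S south ⇒ south two tree south two V south   [S ::= south two V]
south two tree south two V south ⇒ south two tree south two tree V south south   [V ::= tree V south]
south two tree south two tree V south south ⇒ south two tree south two tree add south south   [V ::= add]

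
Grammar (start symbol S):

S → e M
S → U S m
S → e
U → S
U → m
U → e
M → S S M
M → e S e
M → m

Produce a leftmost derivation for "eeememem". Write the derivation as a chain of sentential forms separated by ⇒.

S ⇒ USm ⇒ eSm ⇒ eeMm ⇒ eeeSem ⇒ eeeUSmem ⇒ eeemSmem ⇒ eeememem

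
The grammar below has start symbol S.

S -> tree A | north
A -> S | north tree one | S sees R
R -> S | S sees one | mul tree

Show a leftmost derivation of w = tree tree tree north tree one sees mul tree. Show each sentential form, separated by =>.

S => tree A => tree S => tree tree A => tree tree S sees R => tree tree tree A sees R => tree tree tree north tree one sees R => tree tree tree north tree one sees mul tree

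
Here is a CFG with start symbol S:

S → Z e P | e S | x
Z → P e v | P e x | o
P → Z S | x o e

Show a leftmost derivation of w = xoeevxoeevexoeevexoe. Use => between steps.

S => ZeP   [S → Z e P]
ZeP => PeveP   [Z → P e v]
PeveP => ZSeveP   [P → Z S]
ZSeveP => PevSeveP   [Z → P e v]
PevSeveP => xoeevSeveP   [P → x o e]
xoeevSeveP => xoeevZePeveP   [S → Z e P]
xoeevZePeveP => xoeevPevePeveP   [Z → P e v]
xoeevPevePeveP => xoeevxoeevePeveP   [P → x o e]
xoeevxoeevePeveP => xoeevxoeevexoeeveP   [P → x o e]
xoeevxoeevexoeeveP => xoeevxoeevexoeevexoe   [P → x o e]

S => ZeP => PeveP => ZSeveP => PevSeveP => xoeevSeveP => xoeevZePeveP => xoeevPevePeveP => xoeevxoeevePeveP => xoeevxoeevexoeeveP => xoeevxoeevexoeevexoe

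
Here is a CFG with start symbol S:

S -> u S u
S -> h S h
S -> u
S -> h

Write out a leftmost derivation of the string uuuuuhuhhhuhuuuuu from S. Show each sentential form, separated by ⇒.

S ⇒ uSu   [S -> u S u]
uSu ⇒ uuSuu   [S -> u S u]
uuSuu ⇒ uuuSuuu   [S -> u S u]
uuuSuuu ⇒ uuuuSuuuu   [S -> u S u]
uuuuSuuuu ⇒ uuuuuSuuuuu   [S -> u S u]
uuuuuSuuuuu ⇒ uuuuuhShuuuuu   [S -> h S h]
uuuuuhShuuuuu ⇒ uuuuuhuSuhuuuuu   [S -> u S u]
uuuuuhuSuhuuuuu ⇒ uuuuuhuhShuhuuuuu   [S -> h S h]
uuuuuhuhShuhuuuuu ⇒ uuuuuhuhhhuhuuuuu   [S -> h]

S⇒uSu⇒uuSuu⇒uuuSuuu⇒uuuuSuuuu⇒uuuuuSuuuuu⇒uuuuuhShuuuuu⇒uuuuuhuSuhuuuuu⇒uuuuuhuhShuhuuuuu⇒uuuuuhuhhhuhuuuuu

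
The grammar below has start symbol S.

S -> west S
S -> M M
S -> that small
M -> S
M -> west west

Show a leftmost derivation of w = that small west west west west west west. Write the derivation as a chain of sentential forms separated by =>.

S => M M   [S -> M M]
M M => S M   [M -> S]
S M => M M M   [S -> M M]
M M M => S M M   [M -> S]
S M M => that small M M   [S -> that small]
that small M M => that small S M   [M -> S]
that small S M => that small M M M   [S -> M M]
that small M M M => that small west west M M   [M -> west west]
that small west west M M => that small west west west west M   [M -> west west]
that small west west west west M => that small west west west west west west   [M -> west west]

S => M M => S M => M M M => S M M => that small M M => that small S M => that small M M M => that small west west M M => that small west west west west M => that small west west west west west west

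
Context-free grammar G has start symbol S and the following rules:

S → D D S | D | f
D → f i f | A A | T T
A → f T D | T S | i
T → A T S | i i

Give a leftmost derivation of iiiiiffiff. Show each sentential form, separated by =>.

S => DDS => TTDS => iiTDS => iiATSDS => iiiTSDS => iiiiiSDS => iiiiifDS => iiiiiffifS => iiiiiffiff

S => DDS   [S → D D S]
DDS => TTDS   [D → T T]
TTDS => iiTDS   [T → i i]
iiTDS => iiATSDS   [T → A T S]
iiATSDS => iiiTSDS   [A → i]
iiiTSDS => iiiiiSDS   [T → i i]
iiiiiSDS => iiiiifDS   [S → f]
iiiiifDS => iiiiiffifS   [D → f i f]
iiiiiffifS => iiiiiffiff   [S → f]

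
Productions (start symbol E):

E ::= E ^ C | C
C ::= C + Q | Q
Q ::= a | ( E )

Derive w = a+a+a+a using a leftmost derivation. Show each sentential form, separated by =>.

E => C => C+Q => C+Q+Q => C+Q+Q+Q => Q+Q+Q+Q => a+Q+Q+Q => a+a+Q+Q => a+a+a+Q => a+a+a+a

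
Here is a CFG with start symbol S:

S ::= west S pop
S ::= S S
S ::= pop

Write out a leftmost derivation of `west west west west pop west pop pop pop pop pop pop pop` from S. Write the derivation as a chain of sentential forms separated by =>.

S => west S pop   [S ::= west S pop]
west S pop => west S S pop   [S ::= S S]
west S S pop => west west S pop S pop   [S ::= west S pop]
west west S pop S pop => west west west S pop pop S pop   [S ::= west S pop]
west west west S pop pop S pop => west west west west S pop pop pop S pop   [S ::= west S pop]
west west west west S pop pop pop S pop => west west west west S S pop pop pop S pop   [S ::= S S]
west west west west S S pop pop pop S pop => west west west west pop S pop pop pop S pop   [S ::= pop]
west west west west pop S pop pop pop S pop => west west west west pop west S pop pop pop pop S pop   [S ::= west S pop]
west west west west pop west S pop pop pop pop S pop => west west west west pop west pop pop pop pop pop S pop   [S ::= pop]
west west west west pop west pop pop pop pop pop S pop => west west west west pop west pop pop pop pop pop pop pop   [S ::= pop]

S => west S pop => west S S pop => west west S pop S pop => west west west S pop pop S pop => west west west west S pop pop pop S pop => west west west west S S pop pop pop S pop => west west west west pop S pop pop pop S pop => west west west west pop west S pop pop pop pop S pop => west west west west pop west pop pop pop pop pop S pop => west west west west pop west pop pop pop pop pop pop pop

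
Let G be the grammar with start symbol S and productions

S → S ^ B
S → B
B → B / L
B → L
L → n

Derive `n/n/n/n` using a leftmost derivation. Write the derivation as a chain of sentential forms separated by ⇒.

S ⇒ B ⇒ B/L ⇒ B/L/L ⇒ B/L/L/L ⇒ L/L/L/L ⇒ n/L/L/L ⇒ n/n/L/L ⇒ n/n/n/L ⇒ n/n/n/n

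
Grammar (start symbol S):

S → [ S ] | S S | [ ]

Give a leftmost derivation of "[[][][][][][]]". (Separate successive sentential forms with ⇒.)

S ⇒ [S] ⇒ [SS] ⇒ [SSS] ⇒ [SSSS] ⇒ [[]SSS] ⇒ [[]SSSS] ⇒ [[]SSSSS] ⇒ [[][]SSSS] ⇒ [[][][]SSS] ⇒ [[][][][]SS] ⇒ [[][][][][]S] ⇒ [[][][][][][]]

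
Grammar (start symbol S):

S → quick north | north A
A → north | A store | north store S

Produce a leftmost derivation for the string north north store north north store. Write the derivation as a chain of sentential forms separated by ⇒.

S ⇒ north A   [S → north A]
north A ⇒ north north store S   [A → north store S]
north north store S ⇒ north north store north A   [S → north A]
north north store north A ⇒ north north store north A store   [A → A store]
north north store north A store ⇒ north north store north north store   [A → north]

S ⇒ north A ⇒ north north store S ⇒ north north store north A ⇒ north north store north A store ⇒ north north store north north store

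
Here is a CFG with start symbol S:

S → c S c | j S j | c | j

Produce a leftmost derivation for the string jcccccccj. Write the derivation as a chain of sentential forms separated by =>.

S => jSj   [S → j S j]
jSj => jcScj   [S → c S c]
jcScj => jccSccj   [S → c S c]
jccSccj => jcccScccj   [S → c S c]
jcccScccj => jcccccccj   [S → c]

S => jSj => jcScj => jccSccj => jcccScccj => jcccccccj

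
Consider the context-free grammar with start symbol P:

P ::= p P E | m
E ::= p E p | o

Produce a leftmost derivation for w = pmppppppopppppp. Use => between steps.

P => pPE => pmE => pmpEp => pmppEpp => pmpppEppp => pmppppEpppp => pmpppppEppppp => pmppppppEpppppp => pmppppppopppppp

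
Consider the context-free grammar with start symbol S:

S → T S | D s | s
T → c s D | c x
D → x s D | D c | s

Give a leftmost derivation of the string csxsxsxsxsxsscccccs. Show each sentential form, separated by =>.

S => TS => csDS => csDcS => csDccS => csxsDccS => csxsxsDccS => csxsxsDcccS => csxsxsDccccS => csxsxsDcccccS => csxsxsxsDcccccS => csxsxsxsxsDcccccS => csxsxsxsxsxsDcccccS => csxsxsxsxsxsscccccS => csxsxsxsxsxsscccccs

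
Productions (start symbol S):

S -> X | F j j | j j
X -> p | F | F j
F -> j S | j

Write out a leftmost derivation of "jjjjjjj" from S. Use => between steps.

S=>X=>F=>jS=>jFjj=>jjSjj=>jjFjjjj=>jjjjjjj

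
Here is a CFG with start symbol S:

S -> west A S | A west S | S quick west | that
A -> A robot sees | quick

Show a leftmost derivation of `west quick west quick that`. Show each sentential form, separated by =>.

S => west A S   [S -> west A S]
west A S => west quick S   [A -> quick]
west quick S => west quick west A S   [S -> west A S]
west quick west A S => west quick west quick S   [A -> quick]
west quick west quick S => west quick west quick that   [S -> that]

S => west A S => west quick S => west quick west A S => west quick west quick S => west quick west quick that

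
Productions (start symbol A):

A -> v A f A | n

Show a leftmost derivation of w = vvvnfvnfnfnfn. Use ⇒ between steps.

A ⇒ vAfA ⇒ vvAfAfA ⇒ vvvAfAfAfA ⇒ vvvnfAfAfA ⇒ vvvnfvAfAfAfA ⇒ vvvnfvnfAfAfA ⇒ vvvnfvnfnfAfA ⇒ vvvnfvnfnfnfA ⇒ vvvnfvnfnfnfn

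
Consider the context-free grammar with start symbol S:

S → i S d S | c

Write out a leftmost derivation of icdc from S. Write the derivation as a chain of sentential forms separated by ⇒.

S ⇒ iSdS ⇒ icdS ⇒ icdc

S ⇒ iSdS   [S → i S d S]
iSdS ⇒ icdS   [S → c]
icdS ⇒ icdc   [S → c]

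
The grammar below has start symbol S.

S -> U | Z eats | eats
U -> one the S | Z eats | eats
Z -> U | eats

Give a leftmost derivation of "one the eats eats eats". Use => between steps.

S => Z eats => U eats => Z eats eats => U eats eats => one the S eats eats => one the eats eats eats

S => Z eats   [S -> Z eats]
Z eats => U eats   [Z -> U]
U eats => Z eats eats   [U -> Z eats]
Z eats eats => U eats eats   [Z -> U]
U eats eats => one the S eats eats   [U -> one the S]
one the S eats eats => one the eats eats eats   [S -> eats]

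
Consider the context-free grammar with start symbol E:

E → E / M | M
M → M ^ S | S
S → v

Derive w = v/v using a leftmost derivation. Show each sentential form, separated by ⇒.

E ⇒ E/M   [E → E / M]
E/M ⇒ M/M   [E → M]
M/M ⇒ S/M   [M → S]
S/M ⇒ v/M   [S → v]
v/M ⇒ v/S   [M → S]
v/S ⇒ v/v   [S → v]

E⇒E/M⇒M/M⇒S/M⇒v/M⇒v/S⇒v/v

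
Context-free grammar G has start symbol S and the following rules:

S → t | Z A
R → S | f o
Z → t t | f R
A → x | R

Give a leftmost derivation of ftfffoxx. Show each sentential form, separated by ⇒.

S ⇒ ZA ⇒ fRA ⇒ fSA ⇒ ftA ⇒ ftR ⇒ ftS ⇒ ftZA ⇒ ftfRA ⇒ ftfSA ⇒ ftfZAA ⇒ ftffRAA ⇒ ftfffoAA ⇒ ftfffoxA ⇒ ftfffoxx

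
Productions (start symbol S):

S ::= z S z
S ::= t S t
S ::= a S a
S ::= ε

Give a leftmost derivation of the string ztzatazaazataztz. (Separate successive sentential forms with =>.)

S => zSz   [S ::= z S z]
zSz => ztStz   [S ::= t S t]
ztStz => ztzSztz   [S ::= z S z]
ztzSztz => ztzaSaztz   [S ::= a S a]
ztzaSaztz => ztzatStaztz   [S ::= t S t]
ztzatStaztz => ztzataSataztz   [S ::= a S a]
ztzataSataztz => ztzatazSzataztz   [S ::= z S z]
ztzatazSzataztz => ztzatazaSazataztz   [S ::= a S a]
ztzatazaSazataztz => ztzatazaazataztz   [S ::= ε]

S => zSz => ztStz => ztzSztz => ztzaSaztz => ztzatStaztz => ztzataSataztz => ztzatazSzataztz => ztzatazaSazataztz => ztzatazaazataztz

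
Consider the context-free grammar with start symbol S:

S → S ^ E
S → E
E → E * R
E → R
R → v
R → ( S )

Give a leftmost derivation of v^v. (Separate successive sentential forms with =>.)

S => S^E   [S → S ^ E]
S^E => E^E   [S → E]
E^E => R^E   [E → R]
R^E => v^E   [R → v]
v^E => v^R   [E → R]
v^R => v^v   [R → v]

S => S^E => E^E => R^E => v^E => v^R => v^v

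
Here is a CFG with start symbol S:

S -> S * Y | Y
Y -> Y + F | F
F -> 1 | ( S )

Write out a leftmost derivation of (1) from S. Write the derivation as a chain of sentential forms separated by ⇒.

S ⇒ Y   [S -> Y]
Y ⇒ F   [Y -> F]
F ⇒ (S)   [F -> ( S )]
(S) ⇒ (Y)   [S -> Y]
(Y) ⇒ (F)   [Y -> F]
(F) ⇒ (1)   [F -> 1]

S⇒Y⇒F⇒(S)⇒(Y)⇒(F)⇒(1)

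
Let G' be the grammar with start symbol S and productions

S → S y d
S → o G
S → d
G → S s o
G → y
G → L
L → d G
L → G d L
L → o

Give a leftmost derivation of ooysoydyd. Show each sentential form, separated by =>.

S => Syd   [S → S y d]
Syd => Sydyd   [S → S y d]
Sydyd => oGydyd   [S → o G]
oGydyd => oSsoydyd   [G → S s o]
oSsoydyd => ooGsoydyd   [S → o G]
ooGsoydyd => ooysoydyd   [G → y]

S => Syd => Sydyd => oGydyd => oSsoydyd => ooGsoydyd => ooysoydyd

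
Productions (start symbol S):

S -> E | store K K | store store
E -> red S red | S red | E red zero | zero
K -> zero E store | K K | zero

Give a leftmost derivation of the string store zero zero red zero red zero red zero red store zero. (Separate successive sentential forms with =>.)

S => store K K   [S -> store K K]
store K K => store zero E store K   [K -> zero E store]
store zero E store K => store zero S red store K   [E -> S red]
store zero S red store K => store zero E red store K   [S -> E]
store zero E red store K => store zero E red zero red store K   [E -> E red zero]
store zero E red zero red store K => store zero E red zero red zero red store K   [E -> E red zero]
store zero E red zero red zero red store K => store zero E red zero red zero red zero red store K   [E -> E red zero]
store zero E red zero red zero red zero red store K => store zero zero red zero red zero red zero red store K   [E -> zero]
store zero zero red zero red zero red zero red store K => store zero zero red zero red zero red zero red store zero   [K -> zero]

S => store K K => store zero E store K => store zero S red store K => store zero E red store K => store zero E red zero red store K => store zero E red zero red zero red store K => store zero E red zero red zero red zero red store K => store zero zero red zero red zero red zero red store K => store zero zero red zero red zero red zero red store zero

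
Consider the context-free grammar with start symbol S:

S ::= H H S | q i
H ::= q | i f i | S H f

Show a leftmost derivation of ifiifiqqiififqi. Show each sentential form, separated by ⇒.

S ⇒ HHS   [S ::= H H S]
HHS ⇒ ifiHS   [H ::= i f i]
ifiHS ⇒ ifiifiS   [H ::= i f i]
ifiifiS ⇒ ifiifiHHS   [S ::= H H S]
ifiifiHHS ⇒ ifiifiqHS   [H ::= q]
ifiifiqHS ⇒ ifiifiqSHfS   [H ::= S H f]
ifiifiqSHfS ⇒ ifiifiqqiHfS   [S ::= q i]
ifiifiqqiHfS ⇒ ifiifiqqiififS   [H ::= i f i]
ifiifiqqiififS ⇒ ifiifiqqiififqi   [S ::= q i]

S⇒HHS⇒ifiHS⇒ifiifiS⇒ifiifiHHS⇒ifiifiqHS⇒ifiifiqSHfS⇒ifiifiqqiHfS⇒ifiifiqqiififS⇒ifiifiqqiififqi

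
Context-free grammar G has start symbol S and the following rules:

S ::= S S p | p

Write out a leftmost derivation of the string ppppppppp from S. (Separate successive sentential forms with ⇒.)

S ⇒ SSp ⇒ SSpSp ⇒ pSpSp ⇒ pSSppSp ⇒ pSSpSppSp ⇒ ppSpSppSp ⇒ ppppSppSp ⇒ pppppppSp ⇒ ppppppppp

S ⇒ SSp   [S ::= S S p]
SSp ⇒ SSpSp   [S ::= S S p]
SSpSp ⇒ pSpSp   [S ::= p]
pSpSp ⇒ pSSppSp   [S ::= S S p]
pSSppSp ⇒ pSSpSppSp   [S ::= S S p]
pSSpSppSp ⇒ ppSpSppSp   [S ::= p]
ppSpSppSp ⇒ ppppSppSp   [S ::= p]
ppppSppSp ⇒ pppppppSp   [S ::= p]
pppppppSp ⇒ ppppppppp   [S ::= p]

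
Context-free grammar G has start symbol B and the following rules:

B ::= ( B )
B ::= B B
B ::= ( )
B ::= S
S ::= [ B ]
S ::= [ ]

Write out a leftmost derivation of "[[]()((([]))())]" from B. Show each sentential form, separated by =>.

B => S => [B] => [BB] => [BBB] => [SBB] => [[]BB] => [[]()B] => [[]()(B)] => [[]()(BB)] => [[]()((B)B)] => [[]()(((B))B)] => [[]()(((S))B)] => [[]()((([]))B)] => [[]()((([]))())]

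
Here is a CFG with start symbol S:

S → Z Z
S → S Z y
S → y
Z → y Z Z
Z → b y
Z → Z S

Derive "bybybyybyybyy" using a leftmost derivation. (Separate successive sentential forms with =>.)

S => SZy   [S → S Z y]
SZy => SZyZy   [S → S Z y]
SZyZy => SZyZyZy   [S → S Z y]
SZyZyZy => ZZZyZyZy   [S → Z Z]
ZZZyZyZy => byZZyZyZy   [Z → b y]
byZZyZyZy => bybyZyZyZy   [Z → b y]
bybyZyZyZy => bybybyyZyZy   [Z → b y]
bybybyyZyZy => bybybyybyyZy   [Z → b y]
bybybyybyyZy => bybybyybyybyy   [Z → b y]

S => SZy => SZyZy => SZyZyZy => ZZZyZyZy => byZZyZyZy => bybyZyZyZy => bybybyyZyZy => bybybyybyyZy => bybybyybyybyy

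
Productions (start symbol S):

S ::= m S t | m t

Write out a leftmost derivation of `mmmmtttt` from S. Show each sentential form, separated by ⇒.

S⇒mSt⇒mmStt⇒mmmSttt⇒mmmmtttt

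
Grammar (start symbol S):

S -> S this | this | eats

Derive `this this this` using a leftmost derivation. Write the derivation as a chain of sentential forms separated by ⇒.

S ⇒ S this ⇒ S this this ⇒ this this this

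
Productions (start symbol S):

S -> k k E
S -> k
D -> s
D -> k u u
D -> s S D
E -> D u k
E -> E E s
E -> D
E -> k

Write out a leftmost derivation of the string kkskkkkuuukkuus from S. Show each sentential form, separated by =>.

S => kkE => kkEEs => kkDukEs => kksSDukEs => kkskkEDukEs => kkskkkDukEs => kkskkkkuuukEs => kkskkkkuuukDs => kkskkkkuuukkuus

S => kkE   [S -> k k E]
kkE => kkEEs   [E -> E E s]
kkEEs => kkDukEs   [E -> D u k]
kkDukEs => kksSDukEs   [D -> s S D]
kksSDukEs => kkskkEDukEs   [S -> k k E]
kkskkEDukEs => kkskkkDukEs   [E -> k]
kkskkkDukEs => kkskkkkuuukEs   [D -> k u u]
kkskkkkuuukEs => kkskkkkuuukDs   [E -> D]
kkskkkkuuukDs => kkskkkkuuukkuus   [D -> k u u]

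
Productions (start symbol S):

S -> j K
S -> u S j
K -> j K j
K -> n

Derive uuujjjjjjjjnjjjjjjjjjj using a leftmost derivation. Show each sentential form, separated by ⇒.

S ⇒ uSj   [S -> u S j]
uSj ⇒ uuSjj   [S -> u S j]
uuSjj ⇒ uuuSjjj   [S -> u S j]
uuuSjjj ⇒ uuujKjjj   [S -> j K]
uuujKjjj ⇒ uuujjKjjjj   [K -> j K j]
uuujjKjjjj ⇒ uuujjjKjjjjj   [K -> j K j]
uuujjjKjjjjj ⇒ uuujjjjKjjjjjj   [K -> j K j]
uuujjjjKjjjjjj ⇒ uuujjjjjKjjjjjjj   [K -> j K j]
uuujjjjjKjjjjjjj ⇒ uuujjjjjjKjjjjjjjj   [K -> j K j]
uuujjjjjjKjjjjjjjj ⇒ uuujjjjjjjKjjjjjjjjj   [K -> j K j]
uuujjjjjjjKjjjjjjjjj ⇒ uuujjjjjjjjKjjjjjjjjjj   [K -> j K j]
uuujjjjjjjjKjjjjjjjjjj ⇒ uuujjjjjjjjnjjjjjjjjjj   [K -> n]

S ⇒ uSj ⇒ uuSjj ⇒ uuuSjjj ⇒ uuujKjjj ⇒ uuujjKjjjj ⇒ uuujjjKjjjjj ⇒ uuujjjjKjjjjjj ⇒ uuujjjjjKjjjjjjj ⇒ uuujjjjjjKjjjjjjjj ⇒ uuujjjjjjjKjjjjjjjjj ⇒ uuujjjjjjjjKjjjjjjjjjj ⇒ uuujjjjjjjjnjjjjjjjjjj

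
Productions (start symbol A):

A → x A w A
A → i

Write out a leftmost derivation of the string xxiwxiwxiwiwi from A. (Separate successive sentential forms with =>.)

A => xAwA => xxAwAwA => xxiwAwA => xxiwxAwAwA => xxiwxiwAwA => xxiwxiwxAwAwA => xxiwxiwxiwAwA => xxiwxiwxiwiwA => xxiwxiwxiwiwi

A => xAwA   [A → x A w A]
xAwA => xxAwAwA   [A → x A w A]
xxAwAwA => xxiwAwA   [A → i]
xxiwAwA => xxiwxAwAwA   [A → x A w A]
xxiwxAwAwA => xxiwxiwAwA   [A → i]
xxiwxiwAwA => xxiwxiwxAwAwA   [A → x A w A]
xxiwxiwxAwAwA => xxiwxiwxiwAwA   [A → i]
xxiwxiwxiwAwA => xxiwxiwxiwiwA   [A → i]
xxiwxiwxiwiwA => xxiwxiwxiwiwi   [A → i]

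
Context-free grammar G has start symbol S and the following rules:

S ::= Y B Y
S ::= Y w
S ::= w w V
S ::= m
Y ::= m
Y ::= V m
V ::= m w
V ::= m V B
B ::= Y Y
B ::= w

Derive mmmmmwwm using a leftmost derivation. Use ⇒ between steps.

S ⇒ YBY ⇒ mBY ⇒ mYYY ⇒ mmYY ⇒ mmmY ⇒ mmmVm ⇒ mmmmVBm ⇒ mmmmmwBm ⇒ mmmmmwwm

S ⇒ YBY   [S ::= Y B Y]
YBY ⇒ mBY   [Y ::= m]
mBY ⇒ mYYY   [B ::= Y Y]
mYYY ⇒ mmYY   [Y ::= m]
mmYY ⇒ mmmY   [Y ::= m]
mmmY ⇒ mmmVm   [Y ::= V m]
mmmVm ⇒ mmmmVBm   [V ::= m V B]
mmmmVBm ⇒ mmmmmwBm   [V ::= m w]
mmmmmwBm ⇒ mmmmmwwm   [B ::= w]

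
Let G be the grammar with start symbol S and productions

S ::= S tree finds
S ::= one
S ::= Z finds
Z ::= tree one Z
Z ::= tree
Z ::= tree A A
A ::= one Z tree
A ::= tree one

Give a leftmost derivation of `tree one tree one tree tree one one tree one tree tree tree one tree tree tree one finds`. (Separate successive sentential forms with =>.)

S => Z finds   [S ::= Z finds]
Z finds => tree A A finds   [Z ::= tree A A]
tree A A finds => tree one Z tree A finds   [A ::= one Z tree]
tree one Z tree A finds => tree one tree one Z tree A finds   [Z ::= tree one Z]
tree one tree one Z tree A finds => tree one tree one tree A A tree A finds   [Z ::= tree A A]
tree one tree one tree A A tree A finds => tree one tree one tree tree one A tree A finds   [A ::= tree one]
tree one tree one tree tree one A tree A finds => tree one tree one tree tree one one Z tree tree A finds   [A ::= one Z tree]
tree one tree one tree tree one one Z tree tree A finds => tree one tree one tree tree one one tree A A tree tree A finds   [Z ::= tree A A]
tree one tree one tree tree one one tree A A tree tree A finds => tree one tree one tree tree one one tree one Z tree A tree tree A finds   [A ::= one Z tree]
tree one tree one tree tree one one tree one Z tree A tree tree A finds => tree one tree one tree tree one one tree one tree tree A tree tree A finds   [Z ::= tree]
tree one tree one tree tree one one tree one tree tree A tree tree A finds => tree one tree one tree tree one one tree one tree tree tree one tree tree A finds   [A ::= tree one]
tree one tree one tree tree one one tree one tree tree tree one tree tree A finds => tree one tree one tree tree one one tree one tree tree tree one tree tree tree one finds   [A ::= tree one]

S => Z finds => tree A A finds => tree one Z tree A finds => tree one tree one Z tree A finds => tree one tree one tree A A tree A finds => tree one tree one tree tree one A tree A finds => tree one tree one tree tree one one Z tree tree A finds => tree one tree one tree tree one one tree A A tree tree A finds => tree one tree one tree tree one one tree one Z tree A tree tree A finds => tree one tree one tree tree one one tree one tree tree A tree tree A finds => tree one tree one tree tree one one tree one tree tree tree one tree tree A finds => tree one tree one tree tree one one tree one tree tree tree one tree tree tree one finds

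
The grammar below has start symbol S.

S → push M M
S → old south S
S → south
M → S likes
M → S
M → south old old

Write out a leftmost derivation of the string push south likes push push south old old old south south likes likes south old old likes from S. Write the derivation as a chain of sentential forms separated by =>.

S => push M M => push S likes M => push south likes M => push south likes S likes => push south likes push M M likes => push south likes push S likes M likes => push south likes push push M M likes M likes => push south likes push push south old old M likes M likes => push south likes push push south old old S likes likes M likes => push south likes push push south old old old south S likes likes M likes => push south likes push push south old old old south south likes likes M likes => push south likes push push south old old old south south likes likes south old old likes

S => push M M   [S → push M M]
push M M => push S likes M   [M → S likes]
push S likes M => push south likes M   [S → south]
push south likes M => push south likes S likes   [M → S likes]
push south likes S likes => push south likes push M M likes   [S → push M M]
push south likes push M M likes => push south likes push S likes M likes   [M → S likes]
push south likes push S likes M likes => push south likes push push M M likes M likes   [S → push M M]
push south likes push push M M likes M likes => push south likes push push south old old M likes M likes   [M → south old old]
push south likes push push south old old M likes M likes => push south likes push push south old old S likes likes M likes   [M → S likes]
push south likes push push south old old S likes likes M likes => push south likes push push south old old old south S likes likes M likes   [S → old south S]
push south likes push push south old old old south S likes likes M likes => push south likes push push south old old old south south likes likes M likes   [S → south]
push south likes push push south old old old south south likes likes M likes => push south likes push push south old old old south south likes likes south old old likes   [M → south old old]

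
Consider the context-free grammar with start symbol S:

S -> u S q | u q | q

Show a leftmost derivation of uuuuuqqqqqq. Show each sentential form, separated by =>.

S => uSq   [S -> u S q]
uSq => uuSqq   [S -> u S q]
uuSqq => uuuSqqq   [S -> u S q]
uuuSqqq => uuuuSqqqq   [S -> u S q]
uuuuSqqqq => uuuuuSqqqqq   [S -> u S q]
uuuuuSqqqqq => uuuuuqqqqqq   [S -> q]

S => uSq => uuSqq => uuuSqqq => uuuuSqqqq => uuuuuSqqqqq => uuuuuqqqqqq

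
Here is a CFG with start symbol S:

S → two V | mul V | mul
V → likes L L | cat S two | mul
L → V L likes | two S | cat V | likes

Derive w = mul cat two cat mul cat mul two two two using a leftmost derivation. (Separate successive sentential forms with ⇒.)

S ⇒ mul V ⇒ mul cat S two ⇒ mul cat two V two ⇒ mul cat two cat S two two ⇒ mul cat two cat mul V two two ⇒ mul cat two cat mul cat S two two two ⇒ mul cat two cat mul cat mul two two two

S ⇒ mul V   [S → mul V]
mul V ⇒ mul cat S two   [V → cat S two]
mul cat S two ⇒ mul cat two V two   [S → two V]
mul cat two V two ⇒ mul cat two cat S two two   [V → cat S two]
mul cat two cat S two two ⇒ mul cat two cat mul V two two   [S → mul V]
mul cat two cat mul V two two ⇒ mul cat two cat mul cat S two two two   [V → cat S two]
mul cat two cat mul cat S two two two ⇒ mul cat two cat mul cat mul two two two   [S → mul]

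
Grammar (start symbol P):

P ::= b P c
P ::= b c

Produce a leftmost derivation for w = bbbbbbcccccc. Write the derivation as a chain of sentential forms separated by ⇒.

P ⇒ bPc   [P ::= b P c]
bPc ⇒ bbPcc   [P ::= b P c]
bbPcc ⇒ bbbPccc   [P ::= b P c]
bbbPccc ⇒ bbbbPcccc   [P ::= b P c]
bbbbPcccc ⇒ bbbbbPccccc   [P ::= b P c]
bbbbbPccccc ⇒ bbbbbbcccccc   [P ::= b c]

P⇒bPc⇒bbPcc⇒bbbPccc⇒bbbbPcccc⇒bbbbbPccccc⇒bbbbbbcccccc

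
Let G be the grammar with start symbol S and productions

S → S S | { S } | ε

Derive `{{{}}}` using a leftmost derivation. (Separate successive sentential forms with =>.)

S => SS => SSS => {S}SS => {{S}}SS => {{{S}}}SS => {{{}}}SS => {{{}}}S => {{{}}}

S => SS   [S → S S]
SS => SSS   [S → S S]
SSS => {S}SS   [S → { S }]
{S}SS => {{S}}SS   [S → { S }]
{{S}}SS => {{{S}}}SS   [S → { S }]
{{{S}}}SS => {{{}}}SS   [S → ε]
{{{}}}SS => {{{}}}S   [S → ε]
{{{}}}S => {{{}}}   [S → ε]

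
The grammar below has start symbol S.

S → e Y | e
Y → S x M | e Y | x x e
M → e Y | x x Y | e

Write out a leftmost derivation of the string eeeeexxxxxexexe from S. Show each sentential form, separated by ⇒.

S ⇒ eY ⇒ eSxM ⇒ eeYxM ⇒ eeSxMxM ⇒ eeeYxMxM ⇒ eeeeYxMxM ⇒ eeeeSxMxMxM ⇒ eeeeexMxMxM ⇒ eeeeexxxYxMxM ⇒ eeeeexxxxxexMxM ⇒ eeeeexxxxxexexM ⇒ eeeeexxxxxexexe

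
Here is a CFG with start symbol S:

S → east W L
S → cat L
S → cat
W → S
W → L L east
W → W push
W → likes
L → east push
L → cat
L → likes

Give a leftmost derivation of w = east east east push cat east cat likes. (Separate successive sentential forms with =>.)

S => east W L => east S L => east east W L L => east east L L east L L => east east east push L east L L => east east east push cat east L L => east east east push cat east cat L => east east east push cat east cat likes

S => east W L   [S → east W L]
east W L => east S L   [W → S]
east S L => east east W L L   [S → east W L]
east east W L L => east east L L east L L   [W → L L east]
east east L L east L L => east east east push L east L L   [L → east push]
east east east push L east L L => east east east push cat east L L   [L → cat]
east east east push cat east L L => east east east push cat east cat L   [L → cat]
east east east push cat east cat L => east east east push cat east cat likes   [L → likes]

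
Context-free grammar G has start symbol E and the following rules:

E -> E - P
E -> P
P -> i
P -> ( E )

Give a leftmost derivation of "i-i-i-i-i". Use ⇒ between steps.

E ⇒ E-P ⇒ E-P-P ⇒ E-P-P-P ⇒ E-P-P-P-P ⇒ P-P-P-P-P ⇒ i-P-P-P-P ⇒ i-i-P-P-P ⇒ i-i-i-P-P ⇒ i-i-i-i-P ⇒ i-i-i-i-i

E ⇒ E-P   [E -> E - P]
E-P ⇒ E-P-P   [E -> E - P]
E-P-P ⇒ E-P-P-P   [E -> E - P]
E-P-P-P ⇒ E-P-P-P-P   [E -> E - P]
E-P-P-P-P ⇒ P-P-P-P-P   [E -> P]
P-P-P-P-P ⇒ i-P-P-P-P   [P -> i]
i-P-P-P-P ⇒ i-i-P-P-P   [P -> i]
i-i-P-P-P ⇒ i-i-i-P-P   [P -> i]
i-i-i-P-P ⇒ i-i-i-i-P   [P -> i]
i-i-i-i-P ⇒ i-i-i-i-i   [P -> i]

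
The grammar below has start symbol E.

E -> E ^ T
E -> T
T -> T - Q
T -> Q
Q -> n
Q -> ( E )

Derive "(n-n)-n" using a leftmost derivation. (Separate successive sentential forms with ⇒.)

E ⇒ T ⇒ T-Q ⇒ Q-Q ⇒ (E)-Q ⇒ (T)-Q ⇒ (T-Q)-Q ⇒ (Q-Q)-Q ⇒ (n-Q)-Q ⇒ (n-n)-Q ⇒ (n-n)-n

E ⇒ T   [E -> T]
T ⇒ T-Q   [T -> T - Q]
T-Q ⇒ Q-Q   [T -> Q]
Q-Q ⇒ (E)-Q   [Q -> ( E )]
(E)-Q ⇒ (T)-Q   [E -> T]
(T)-Q ⇒ (T-Q)-Q   [T -> T - Q]
(T-Q)-Q ⇒ (Q-Q)-Q   [T -> Q]
(Q-Q)-Q ⇒ (n-Q)-Q   [Q -> n]
(n-Q)-Q ⇒ (n-n)-Q   [Q -> n]
(n-n)-Q ⇒ (n-n)-n   [Q -> n]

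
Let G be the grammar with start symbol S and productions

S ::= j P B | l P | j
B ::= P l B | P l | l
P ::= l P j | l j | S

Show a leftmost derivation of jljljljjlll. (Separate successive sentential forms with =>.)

S => jPB => jSB => jlPB => jlSB => jljPBB => jljljBB => jljljPlBB => jljljlPjlBB => jljljlSjlBB => jljljljjlBB => jljljljjllB => jljljljjlll

S => jPB   [S ::= j P B]
jPB => jSB   [P ::= S]
jSB => jlPB   [S ::= l P]
jlPB => jlSB   [P ::= S]
jlSB => jljPBB   [S ::= j P B]
jljPBB => jljljBB   [P ::= l j]
jljljBB => jljljPlBB   [B ::= P l B]
jljljPlBB => jljljlPjlBB   [P ::= l P j]
jljljlPjlBB => jljljlSjlBB   [P ::= S]
jljljlSjlBB => jljljljjlBB   [S ::= j]
jljljljjlBB => jljljljjllB   [B ::= l]
jljljljjllB => jljljljjlll   [B ::= l]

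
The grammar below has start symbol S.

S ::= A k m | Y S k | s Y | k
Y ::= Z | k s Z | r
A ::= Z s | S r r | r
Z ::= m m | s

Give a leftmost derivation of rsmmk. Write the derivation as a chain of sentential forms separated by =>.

S => YSk => rSk => rsYk => rsZk => rsmmk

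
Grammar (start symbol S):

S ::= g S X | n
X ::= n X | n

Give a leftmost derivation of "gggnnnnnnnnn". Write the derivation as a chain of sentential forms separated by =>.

S => gSX => ggSXX => gggSXXX => gggnXXX => gggnnXXX => gggnnnXXX => gggnnnnXX => gggnnnnnXX => gggnnnnnnXX => gggnnnnnnnX => gggnnnnnnnnX => gggnnnnnnnnn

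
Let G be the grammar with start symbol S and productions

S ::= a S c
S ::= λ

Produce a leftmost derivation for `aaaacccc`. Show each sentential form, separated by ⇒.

S ⇒ aSc   [S ::= a S c]
aSc ⇒ aaScc   [S ::= a S c]
aaScc ⇒ aaaSccc   [S ::= a S c]
aaaSccc ⇒ aaaaScccc   [S ::= a S c]
aaaaScccc ⇒ aaaacccc   [S ::= λ]

S ⇒ aSc ⇒ aaScc ⇒ aaaSccc ⇒ aaaaScccc ⇒ aaaacccc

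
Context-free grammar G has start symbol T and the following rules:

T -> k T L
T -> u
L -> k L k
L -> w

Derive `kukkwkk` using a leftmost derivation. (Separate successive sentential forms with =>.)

T => kTL => kuL => kukLk => kukkLkk => kukkwkk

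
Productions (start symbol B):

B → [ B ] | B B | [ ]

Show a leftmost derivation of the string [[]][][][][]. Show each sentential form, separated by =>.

B => BB => BBB => BBBB => [B]BBB => [[]]BBB => [[]]BBBB => [[]][]BBB => [[]][][]BB => [[]][][][]B => [[]][][][][]

B => BB   [B → B B]
BB => BBB   [B → B B]
BBB => BBBB   [B → B B]
BBBB => [B]BBB   [B → [ B ]]
[B]BBB => [[]]BBB   [B → [ ]]
[[]]BBB => [[]]BBBB   [B → B B]
[[]]BBBB => [[]][]BBB   [B → [ ]]
[[]][]BBB => [[]][][]BB   [B → [ ]]
[[]][][]BB => [[]][][][]B   [B → [ ]]
[[]][][][]B => [[]][][][][]   [B → [ ]]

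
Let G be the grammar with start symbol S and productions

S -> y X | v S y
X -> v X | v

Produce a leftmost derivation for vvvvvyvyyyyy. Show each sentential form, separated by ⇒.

S⇒vSy⇒vvSyy⇒vvvSyyy⇒vvvvSyyyy⇒vvvvvSyyyyy⇒vvvvvyXyyyyy⇒vvvvvyvyyyyy

S ⇒ vSy   [S -> v S y]
vSy ⇒ vvSyy   [S -> v S y]
vvSyy ⇒ vvvSyyy   [S -> v S y]
vvvSyyy ⇒ vvvvSyyyy   [S -> v S y]
vvvvSyyyy ⇒ vvvvvSyyyyy   [S -> v S y]
vvvvvSyyyyy ⇒ vvvvvyXyyyyy   [S -> y X]
vvvvvyXyyyyy ⇒ vvvvvyvyyyyy   [X -> v]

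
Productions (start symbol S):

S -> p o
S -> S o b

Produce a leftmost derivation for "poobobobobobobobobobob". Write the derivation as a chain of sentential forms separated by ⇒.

S ⇒ Sob ⇒ Sobob ⇒ Sobobob ⇒ Sobobobob ⇒ Sobobobobob ⇒ Sobobobobobob ⇒ Sobobobobobobob ⇒ Sobobobobobobobob ⇒ Sobobobobobobobobob ⇒ Sobobobobobobobobobob ⇒ poobobobobobobobobobob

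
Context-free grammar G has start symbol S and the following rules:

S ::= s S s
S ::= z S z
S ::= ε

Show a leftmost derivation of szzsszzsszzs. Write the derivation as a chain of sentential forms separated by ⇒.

S⇒sSs⇒szSzs⇒szzSzzs⇒szzsSszzs⇒szzssSsszzs⇒szzsszSzsszzs⇒szzsszzsszzs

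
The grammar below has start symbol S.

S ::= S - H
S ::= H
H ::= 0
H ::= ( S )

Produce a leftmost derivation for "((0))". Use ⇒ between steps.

S ⇒ H ⇒ (S) ⇒ (H) ⇒ ((S)) ⇒ ((H)) ⇒ ((0))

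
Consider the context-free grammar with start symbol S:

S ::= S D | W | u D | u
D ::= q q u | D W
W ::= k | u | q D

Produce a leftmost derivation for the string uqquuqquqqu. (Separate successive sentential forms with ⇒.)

S ⇒ SD ⇒ SDD ⇒ SDDD ⇒ uDDD ⇒ uDWDD ⇒ uqquWDD ⇒ uqquuDD ⇒ uqquuqquD ⇒ uqquuqquqqu

S ⇒ SD   [S ::= S D]
SD ⇒ SDD   [S ::= S D]
SDD ⇒ SDDD   [S ::= S D]
SDDD ⇒ uDDD   [S ::= u]
uDDD ⇒ uDWDD   [D ::= D W]
uDWDD ⇒ uqquWDD   [D ::= q q u]
uqquWDD ⇒ uqquuDD   [W ::= u]
uqquuDD ⇒ uqquuqquD   [D ::= q q u]
uqquuqquD ⇒ uqquuqquqqu   [D ::= q q u]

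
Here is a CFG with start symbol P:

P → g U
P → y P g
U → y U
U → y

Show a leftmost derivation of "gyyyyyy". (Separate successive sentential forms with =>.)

P => gU => gyU => gyyU => gyyyU => gyyyyU => gyyyyyU => gyyyyyy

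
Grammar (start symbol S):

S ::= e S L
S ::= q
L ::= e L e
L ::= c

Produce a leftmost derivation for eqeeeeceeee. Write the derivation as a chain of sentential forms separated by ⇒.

S ⇒ eSL ⇒ eqL ⇒ eqeLe ⇒ eqeeLee ⇒ eqeeeLeee ⇒ eqeeeeLeeee ⇒ eqeeeeceeee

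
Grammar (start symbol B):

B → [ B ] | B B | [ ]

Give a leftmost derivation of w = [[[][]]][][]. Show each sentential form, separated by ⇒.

B ⇒ BB   [B → B B]
BB ⇒ BBB   [B → B B]
BBB ⇒ [B]BB   [B → [ B ]]
[B]BB ⇒ [[B]]BB   [B → [ B ]]
[[B]]BB ⇒ [[BB]]BB   [B → B B]
[[BB]]BB ⇒ [[[]B]]BB   [B → [ ]]
[[[]B]]BB ⇒ [[[][]]]BB   [B → [ ]]
[[[][]]]BB ⇒ [[[][]]][]B   [B → [ ]]
[[[][]]][]B ⇒ [[[][]]][][]   [B → [ ]]

B⇒BB⇒BBB⇒[B]BB⇒[[B]]BB⇒[[BB]]BB⇒[[[]B]]BB⇒[[[][]]]BB⇒[[[][]]][]B⇒[[[][]]][][]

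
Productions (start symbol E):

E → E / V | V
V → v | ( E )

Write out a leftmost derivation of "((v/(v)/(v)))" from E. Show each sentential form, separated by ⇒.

E ⇒ V   [E → V]
V ⇒ (E)   [V → ( E )]
(E) ⇒ (V)   [E → V]
(V) ⇒ ((E))   [V → ( E )]
((E)) ⇒ ((E/V))   [E → E / V]
((E/V)) ⇒ ((E/V/V))   [E → E / V]
((E/V/V)) ⇒ ((V/V/V))   [E → V]
((V/V/V)) ⇒ ((v/V/V))   [V → v]
((v/V/V)) ⇒ ((v/(E)/V))   [V → ( E )]
((v/(E)/V)) ⇒ ((v/(V)/V))   [E → V]
((v/(V)/V)) ⇒ ((v/(v)/V))   [V → v]
((v/(v)/V)) ⇒ ((v/(v)/(E)))   [V → ( E )]
((v/(v)/(E))) ⇒ ((v/(v)/(V)))   [E → V]
((v/(v)/(V))) ⇒ ((v/(v)/(v)))   [V → v]

E ⇒ V ⇒ (E) ⇒ (V) ⇒ ((E)) ⇒ ((E/V)) ⇒ ((E/V/V)) ⇒ ((V/V/V)) ⇒ ((v/V/V)) ⇒ ((v/(E)/V)) ⇒ ((v/(V)/V)) ⇒ ((v/(v)/V)) ⇒ ((v/(v)/(E))) ⇒ ((v/(v)/(V))) ⇒ ((v/(v)/(v)))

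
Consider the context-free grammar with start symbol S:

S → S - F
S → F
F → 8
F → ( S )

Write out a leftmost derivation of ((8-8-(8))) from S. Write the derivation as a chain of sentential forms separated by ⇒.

S ⇒ F ⇒ (S) ⇒ (F) ⇒ ((S)) ⇒ ((S-F)) ⇒ ((S-F-F)) ⇒ ((F-F-F)) ⇒ ((8-F-F)) ⇒ ((8-8-F)) ⇒ ((8-8-(S))) ⇒ ((8-8-(F))) ⇒ ((8-8-(8)))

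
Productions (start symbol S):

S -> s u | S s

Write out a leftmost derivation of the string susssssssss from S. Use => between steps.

S => Ss   [S -> S s]
Ss => Sss   [S -> S s]
Sss => Ssss   [S -> S s]
Ssss => Sssss   [S -> S s]
Sssss => Ssssss   [S -> S s]
Ssssss => Sssssss   [S -> S s]
Sssssss => Ssssssss   [S -> S s]
Ssssssss => Sssssssss   [S -> S s]
Sssssssss => Ssssssssss   [S -> S s]
Ssssssssss => susssssssss   [S -> s u]

S=>Ss=>Sss=>Ssss=>Sssss=>Ssssss=>Sssssss=>Ssssssss=>Sssssssss=>Ssssssssss=>susssssssss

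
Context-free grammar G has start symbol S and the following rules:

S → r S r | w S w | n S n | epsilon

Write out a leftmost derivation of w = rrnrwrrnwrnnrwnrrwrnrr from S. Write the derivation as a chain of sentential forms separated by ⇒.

S ⇒ rSr   [S → r S r]
rSr ⇒ rrSrr   [S → r S r]
rrSrr ⇒ rrnSnrr   [S → n S n]
rrnSnrr ⇒ rrnrSrnrr   [S → r S r]
rrnrSrnrr ⇒ rrnrwSwrnrr   [S → w S w]
rrnrwSwrnrr ⇒ rrnrwrSrwrnrr   [S → r S r]
rrnrwrSrwrnrr ⇒ rrnrwrrSrrwrnrr   [S → r S r]
rrnrwrrSrrwrnrr ⇒ rrnrwrrnSnrrwrnrr   [S → n S n]
rrnrwrrnSnrrwrnrr ⇒ rrnrwrrnwSwnrrwrnrr   [S → w S w]
rrnrwrrnwSwnrrwrnrr ⇒ rrnrwrrnwrSrwnrrwrnrr   [S → r S r]
rrnrwrrnwrSrwnrrwrnrr ⇒ rrnrwrrnwrnSnrwnrrwrnrr   [S → n S n]
rrnrwrrnwrnSnrwnrrwrnrr ⇒ rrnrwrrnwrnnrwnrrwrnrr   [S → epsilon]

S ⇒ rSr ⇒ rrSrr ⇒ rrnSnrr ⇒ rrnrSrnrr ⇒ rrnrwSwrnrr ⇒ rrnrwrSrwrnrr ⇒ rrnrwrrSrrwrnrr ⇒ rrnrwrrnSnrrwrnrr ⇒ rrnrwrrnwSwnrrwrnrr ⇒ rrnrwrrnwrSrwnrrwrnrr ⇒ rrnrwrrnwrnSnrwnrrwrnrr ⇒ rrnrwrrnwrnnrwnrrwrnrr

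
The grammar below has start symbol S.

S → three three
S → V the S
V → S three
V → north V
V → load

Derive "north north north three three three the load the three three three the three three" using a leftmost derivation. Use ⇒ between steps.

S ⇒ V the S ⇒ north V the S ⇒ north north V the S ⇒ north north north V the S ⇒ north north north S three the S ⇒ north north north V the S three the S ⇒ north north north S three the S three the S ⇒ north north north three three three the S three the S ⇒ north north north three three three the V the S three the S ⇒ north north north three three three the load the S three the S ⇒ north north north three three three the load the three three three the S ⇒ north north north three three three the load the three three three the three three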